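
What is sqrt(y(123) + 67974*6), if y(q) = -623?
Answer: sqrt(407221) ≈ 638.14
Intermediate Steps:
sqrt(y(123) + 67974*6) = sqrt(-623 + 67974*6) = sqrt(-623 + 407844) = sqrt(407221)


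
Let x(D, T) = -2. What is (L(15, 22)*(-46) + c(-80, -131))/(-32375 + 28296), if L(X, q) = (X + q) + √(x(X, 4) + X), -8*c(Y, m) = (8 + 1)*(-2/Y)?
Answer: 544649/1305280 + 46*√13/4079 ≈ 0.45793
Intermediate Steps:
c(Y, m) = 9/(4*Y) (c(Y, m) = -(8 + 1)*(-2/Y)/8 = -9*(-2/Y)/8 = -(-9)/(4*Y) = 9/(4*Y))
L(X, q) = X + q + √(-2 + X) (L(X, q) = (X + q) + √(-2 + X) = X + q + √(-2 + X))
(L(15, 22)*(-46) + c(-80, -131))/(-32375 + 28296) = ((15 + 22 + √(-2 + 15))*(-46) + (9/4)/(-80))/(-32375 + 28296) = ((15 + 22 + √13)*(-46) + (9/4)*(-1/80))/(-4079) = ((37 + √13)*(-46) - 9/320)*(-1/4079) = ((-1702 - 46*√13) - 9/320)*(-1/4079) = (-544649/320 - 46*√13)*(-1/4079) = 544649/1305280 + 46*√13/4079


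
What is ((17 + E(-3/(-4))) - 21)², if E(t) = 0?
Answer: 16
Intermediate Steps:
((17 + E(-3/(-4))) - 21)² = ((17 + 0) - 21)² = (17 - 21)² = (-4)² = 16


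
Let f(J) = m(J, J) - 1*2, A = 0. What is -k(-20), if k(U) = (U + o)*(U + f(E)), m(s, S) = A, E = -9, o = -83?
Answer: -2266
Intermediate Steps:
m(s, S) = 0
f(J) = -2 (f(J) = 0 - 1*2 = 0 - 2 = -2)
k(U) = (-83 + U)*(-2 + U) (k(U) = (U - 83)*(U - 2) = (-83 + U)*(-2 + U))
-k(-20) = -(166 + (-20)² - 85*(-20)) = -(166 + 400 + 1700) = -1*2266 = -2266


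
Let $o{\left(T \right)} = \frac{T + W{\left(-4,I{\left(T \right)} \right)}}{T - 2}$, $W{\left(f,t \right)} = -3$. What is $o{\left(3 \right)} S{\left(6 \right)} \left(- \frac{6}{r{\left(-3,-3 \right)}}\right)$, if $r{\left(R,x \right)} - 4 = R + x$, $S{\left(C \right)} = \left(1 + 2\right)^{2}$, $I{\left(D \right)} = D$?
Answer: $0$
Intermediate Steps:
$S{\left(C \right)} = 9$ ($S{\left(C \right)} = 3^{2} = 9$)
$r{\left(R,x \right)} = 4 + R + x$ ($r{\left(R,x \right)} = 4 + \left(R + x\right) = 4 + R + x$)
$o{\left(T \right)} = \frac{-3 + T}{-2 + T}$ ($o{\left(T \right)} = \frac{T - 3}{T - 2} = \frac{-3 + T}{-2 + T}$)
$o{\left(3 \right)} S{\left(6 \right)} \left(- \frac{6}{r{\left(-3,-3 \right)}}\right) = \frac{-3 + 3}{-2 + 3} \cdot 9 \left(- \frac{6}{4 - 3 - 3}\right) = 1^{-1} \cdot 0 \cdot 9 \left(- \frac{6}{-2}\right) = 1 \cdot 0 \cdot 9 \left(\left(-6\right) \left(- \frac{1}{2}\right)\right) = 0 \cdot 9 \cdot 3 = 0 \cdot 3 = 0$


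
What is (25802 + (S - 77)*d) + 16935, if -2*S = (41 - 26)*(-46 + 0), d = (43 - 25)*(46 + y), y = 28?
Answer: 399713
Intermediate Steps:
d = 1332 (d = (43 - 25)*(46 + 28) = 18*74 = 1332)
S = 345 (S = -(41 - 26)*(-46 + 0)/2 = -15*(-46)/2 = -1/2*(-690) = 345)
(25802 + (S - 77)*d) + 16935 = (25802 + (345 - 77)*1332) + 16935 = (25802 + 268*1332) + 16935 = (25802 + 356976) + 16935 = 382778 + 16935 = 399713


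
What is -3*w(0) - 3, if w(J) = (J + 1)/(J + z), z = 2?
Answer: -9/2 ≈ -4.5000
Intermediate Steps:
w(J) = (1 + J)/(2 + J) (w(J) = (J + 1)/(J + 2) = (1 + J)/(2 + J))
-3*w(0) - 3 = -3*(1 + 0)/(2 + 0) - 3 = -3/2 - 3 = -9/2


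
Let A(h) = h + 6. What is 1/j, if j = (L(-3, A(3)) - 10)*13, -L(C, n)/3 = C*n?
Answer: 1/923 ≈ 0.0010834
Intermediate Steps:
A(h) = 6 + h
L(C, n) = -3*C*n
j = 923 (j = (-3*(-3)*(6 + 3) - 10)*13 = (-3*(-3)*9 - 10)*13 = (81 - 10)*13 = 71*13 = 923)
1/j = 1/923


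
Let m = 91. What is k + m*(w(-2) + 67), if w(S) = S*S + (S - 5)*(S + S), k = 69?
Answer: 9078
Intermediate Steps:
w(S) = S² + 2*S*(-5 + S) (w(S) = S² + (-5 + S)*(2*S) = S² + 2*S*(-5 + S))
k + m*(w(-2) + 67) = 69 + 91*(-2*(-10 + 3*(-2)) + 67) = 69 + 91*(-2*(-10 - 6) + 67) = 69 + 91*(-2*(-16) + 67) = 69 + 91*(32 + 67) = 69 + 91*99 = 69 + 9009 = 9078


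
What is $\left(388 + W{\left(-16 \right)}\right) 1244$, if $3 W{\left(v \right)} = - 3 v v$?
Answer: $164208$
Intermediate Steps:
$W{\left(v \right)} = - v^{2}$ ($W{\left(v \right)} = \frac{\left(-3\right) v v}{3} = \frac{\left(-3\right) v^{2}}{3} = - v^{2}$)
$\left(388 + W{\left(-16 \right)}\right) 1244 = \left(388 - \left(-16\right)^{2}\right) 1244 = \left(388 - 256\right) 1244 = 132 \cdot 1244 = 164208$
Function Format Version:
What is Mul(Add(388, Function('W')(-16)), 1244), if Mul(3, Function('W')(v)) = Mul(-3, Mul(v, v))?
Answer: 164208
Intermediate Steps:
Function('W')(v) = Mul(-1, Pow(v, 2)) (Function('W')(v) = Mul(Rational(1, 3), Mul(-3, Mul(v, v))) = Mul(Rational(1, 3), Mul(-3, Pow(v, 2))) = Mul(-1, Pow(v, 2)))
Mul(Add(388, Function('W')(-16)), 1244) = Mul(Add(388, Mul(-1, Pow(-16, 2))), 1244) = Mul(Add(388, Mul(-1, 256)), 1244) = Mul(Add(388, -256), 1244) = Mul(132, 1244) = 164208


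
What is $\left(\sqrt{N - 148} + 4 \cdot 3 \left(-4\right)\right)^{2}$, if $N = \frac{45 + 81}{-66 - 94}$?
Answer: $\frac{\left(960 - i \sqrt{59515}\right)^{2}}{400} \approx 2155.2 - 1171.0 i$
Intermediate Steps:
$N = - \frac{63}{80}$ ($N = \frac{126}{-160} = 126 \left(- \frac{1}{160}\right) = - \frac{63}{80} \approx -0.7875$)
$\left(\sqrt{N - 148} + 4 \cdot 3 \left(-4\right)\right)^{2} = \left(\sqrt{- \frac{63}{80} - 148} + 4 \cdot 3 \left(-4\right)\right)^{2} = \left(\sqrt{- \frac{63}{80} - 148} + 12 \left(-4\right)\right)^{2} = \left(\sqrt{- \frac{11903}{80}} - 48\right)^{2} = \left(\frac{i \sqrt{59515}}{20} - 48\right)^{2} = \left(-48 + \frac{i \sqrt{59515}}{20}\right)^{2}$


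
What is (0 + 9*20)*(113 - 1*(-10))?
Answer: 22140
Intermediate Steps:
(0 + 9*20)*(113 - 1*(-10)) = (0 + 180)*(113 + 10) = 180*123 = 22140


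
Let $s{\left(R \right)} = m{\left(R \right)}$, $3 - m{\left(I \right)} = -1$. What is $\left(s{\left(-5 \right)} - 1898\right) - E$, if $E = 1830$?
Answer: $-3724$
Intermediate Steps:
$m{\left(I \right)} = 4$ ($m{\left(I \right)} = 3 - -1 = 3 + 1 = 4$)
$s{\left(R \right)} = 4$
$\left(s{\left(-5 \right)} - 1898\right) - E = \left(4 - 1898\right) - 1830 = -1894 - 1830 = -3724$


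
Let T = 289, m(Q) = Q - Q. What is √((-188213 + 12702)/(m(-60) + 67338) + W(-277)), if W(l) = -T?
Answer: I*√146917996026/22446 ≈ 17.076*I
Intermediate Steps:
m(Q) = 0
W(l) = -289 (W(l) = -1*289 = -289)
√((-188213 + 12702)/(m(-60) + 67338) + W(-277)) = √((-188213 + 12702)/(0 + 67338) - 289) = √(-175511/67338 - 289) = √(-19636193/67338) = I*√146917996026/22446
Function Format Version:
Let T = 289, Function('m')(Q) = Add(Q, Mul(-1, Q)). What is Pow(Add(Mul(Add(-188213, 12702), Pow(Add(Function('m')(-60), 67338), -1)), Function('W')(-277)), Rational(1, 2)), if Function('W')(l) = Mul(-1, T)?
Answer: Mul(Rational(1, 22446), I, Pow(146917996026, Rational(1, 2))) ≈ Mul(17.076, I)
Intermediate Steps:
Function('m')(Q) = 0
Function('W')(l) = -289 (Function('W')(l) = Mul(-1, 289) = -289)
Pow(Add(Mul(Add(-188213, 12702), Pow(Add(Function('m')(-60), 67338), -1)), Function('W')(-277)), Rational(1, 2)) = Pow(Add(Mul(Add(-188213, 12702), Pow(Add(0, 67338), -1)), -289), Rational(1, 2)) = Pow(Add(Mul(-175511, Pow(67338, -1)), -289), Rational(1, 2)) = Pow(Add(Mul(-175511, Rational(1, 67338)), -289), Rational(1, 2)) = Pow(Add(Rational(-175511, 67338), -289), Rational(1, 2)) = Pow(Rational(-19636193, 67338), Rational(1, 2)) = Mul(Rational(1, 22446), I, Pow(146917996026, Rational(1, 2)))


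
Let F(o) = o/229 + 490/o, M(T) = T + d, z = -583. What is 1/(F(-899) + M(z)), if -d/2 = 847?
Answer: -205871/469688678 ≈ -0.00043831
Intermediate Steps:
d = -1694 (d = -2*847 = -1694)
M(T) = -1694 + T (M(T) = T - 1694 = -1694 + T)
F(o) = 490/o + o/229 (F(o) = o*(1/229) + 490/o = o/229 + 490/o = 490/o + o/229)
1/(F(-899) + M(z)) = 1/((490/(-899) + (1/229)*(-899)) + (-1694 - 583)) = 1/((490*(-1/899) - 899/229) - 2277) = 1/((-490/899 - 899/229) - 2277) = 1/(-920411/205871 - 2277) = 1/(-469688678/205871) = -205871/469688678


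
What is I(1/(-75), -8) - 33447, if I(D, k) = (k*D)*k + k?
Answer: -2509189/75 ≈ -33456.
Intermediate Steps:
I(D, k) = k + D*k² (I(D, k) = (D*k)*k + k = D*k² + k = k + D*k²)
I(1/(-75), -8) - 33447 = -8*(1 - 8/(-75)) - 33447 = -8*(1 - 1/75*(-8)) - 33447 = -8*(1 + 8/75) - 33447 = -8*83/75 - 33447 = -664/75 - 33447 = -2509189/75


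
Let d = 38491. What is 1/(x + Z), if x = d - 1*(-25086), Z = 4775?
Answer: 1/68352 ≈ 1.4630e-5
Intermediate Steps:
x = 63577 (x = 38491 - 1*(-25086) = 38491 + 25086 = 63577)
1/(x + Z) = 1/(63577 + 4775) = 1/68352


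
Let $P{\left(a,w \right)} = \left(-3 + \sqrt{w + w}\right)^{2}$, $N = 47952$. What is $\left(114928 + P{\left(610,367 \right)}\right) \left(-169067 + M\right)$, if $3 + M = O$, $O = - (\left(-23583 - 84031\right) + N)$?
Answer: $-12655332768 + 656448 \sqrt{734} \approx -1.2638 \cdot 10^{10}$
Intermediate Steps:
$P{\left(a,w \right)} = \left(-3 + \sqrt{2} \sqrt{w}\right)^{2}$ ($P{\left(a,w \right)} = \left(-3 + \sqrt{2 w}\right)^{2} = \left(-3 + \sqrt{2} \sqrt{w}\right)^{2}$)
$O = 59662$ ($O = - (\left(-23583 - 84031\right) + 47952) = - (-107614 + 47952) = \left(-1\right) \left(-59662\right) = 59662$)
$M = 59659$ ($M = -3 + 59662 = 59659$)
$\left(114928 + P{\left(610,367 \right)}\right) \left(-169067 + M\right) = \left(114928 + \left(-3 + \sqrt{2} \sqrt{367}\right)^{2}\right) \left(-169067 + 59659\right) = \left(114928 + \left(-3 + \sqrt{734}\right)^{2}\right) \left(-109408\right) = -12574042624 - 109408 \left(-3 + \sqrt{734}\right)^{2}$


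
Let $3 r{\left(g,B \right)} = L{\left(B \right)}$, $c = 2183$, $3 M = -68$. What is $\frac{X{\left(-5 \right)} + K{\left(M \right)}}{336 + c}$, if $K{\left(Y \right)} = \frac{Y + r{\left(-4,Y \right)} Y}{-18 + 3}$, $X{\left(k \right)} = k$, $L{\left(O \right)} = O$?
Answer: $- \frac{6037}{1020195} \approx -0.0059175$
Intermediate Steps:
$M = - \frac{68}{3}$ ($M = \frac{1}{3} \left(-68\right) = - \frac{68}{3} \approx -22.667$)
$r{\left(g,B \right)} = \frac{B}{3}$
$K{\left(Y \right)} = - \frac{Y}{15} - \frac{Y^{2}}{45}$ ($K{\left(Y \right)} = \frac{Y + \frac{Y}{3} Y}{-18 + 3} = \frac{Y + \frac{Y^{2}}{3}}{-15} = \left(Y + \frac{Y^{2}}{3}\right) \left(- \frac{1}{15}\right) = - \frac{Y}{15} - \frac{Y^{2}}{45}$)
$\frac{X{\left(-5 \right)} + K{\left(M \right)}}{336 + c} = \frac{-5 - - \frac{68 \left(3 - \frac{68}{3}\right)}{135}}{336 + 2183} = \frac{-5 - \left(- \frac{68}{135}\right) \left(- \frac{59}{3}\right)}{2519} = \left(-5 - \frac{4012}{405}\right) \frac{1}{2519} = \left(- \frac{6037}{405}\right) \frac{1}{2519} = - \frac{6037}{1020195}$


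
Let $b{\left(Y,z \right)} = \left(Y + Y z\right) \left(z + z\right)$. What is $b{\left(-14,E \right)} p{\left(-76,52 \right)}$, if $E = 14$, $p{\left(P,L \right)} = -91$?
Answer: $535080$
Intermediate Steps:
$b{\left(Y,z \right)} = 2 z \left(Y + Y z\right)$ ($b{\left(Y,z \right)} = \left(Y + Y z\right) 2 z = 2 z \left(Y + Y z\right)$)
$b{\left(-14,E \right)} p{\left(-76,52 \right)} = 2 \left(-14\right) 14 \left(1 + 14\right) \left(-91\right) = 2 \left(-14\right) 14 \cdot 15 \left(-91\right) = \left(-5880\right) \left(-91\right) = 535080$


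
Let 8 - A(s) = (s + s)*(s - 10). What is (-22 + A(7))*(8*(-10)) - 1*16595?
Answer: -18835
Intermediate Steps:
A(s) = 8 - 2*s*(-10 + s) (A(s) = 8 - (s + s)*(s - 10) = 8 - 2*s*(-10 + s))
(-22 + A(7))*(8*(-10)) - 1*16595 = (-22 + (8 - 2*7² + 20*7))*(8*(-10)) - 1*16595 = (-22 + (8 - 2*49 + 140))*(-80) - 16595 = (-22 + (8 - 98 + 140))*(-80) - 16595 = (-22 + 50)*(-80) - 16595 = 28*(-80) - 16595 = -2240 - 16595 = -18835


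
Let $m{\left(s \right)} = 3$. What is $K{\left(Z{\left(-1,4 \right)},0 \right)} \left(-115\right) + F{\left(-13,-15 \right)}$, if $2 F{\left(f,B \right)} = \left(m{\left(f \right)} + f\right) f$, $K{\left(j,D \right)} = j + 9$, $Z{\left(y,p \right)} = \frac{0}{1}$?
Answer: $-970$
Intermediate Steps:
$Z{\left(y,p \right)} = 0$ ($Z{\left(y,p \right)} = 0 \cdot 1 = 0$)
$K{\left(j,D \right)} = 9 + j$
$F{\left(f,B \right)} = \frac{f \left(3 + f\right)}{2}$ ($F{\left(f,B \right)} = \frac{\left(3 + f\right) f}{2} = \frac{f \left(3 + f\right)}{2}$)
$K{\left(Z{\left(-1,4 \right)},0 \right)} \left(-115\right) + F{\left(-13,-15 \right)} = \left(9 + 0\right) \left(-115\right) + \frac{1}{2} \left(-13\right) \left(3 - 13\right) = 9 \left(-115\right) + \frac{1}{2} \left(-13\right) \left(-10\right) = -1035 + 65 = -970$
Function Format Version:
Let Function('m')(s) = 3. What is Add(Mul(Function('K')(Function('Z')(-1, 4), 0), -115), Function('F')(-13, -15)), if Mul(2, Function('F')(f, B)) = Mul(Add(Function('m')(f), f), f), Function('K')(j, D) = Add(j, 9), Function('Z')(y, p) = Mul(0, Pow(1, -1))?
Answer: -970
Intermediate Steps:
Function('Z')(y, p) = 0 (Function('Z')(y, p) = Mul(0, 1) = 0)
Function('K')(j, D) = Add(9, j)
Function('F')(f, B) = Mul(Rational(1, 2), f, Add(3, f)) (Function('F')(f, B) = Mul(Rational(1, 2), Mul(Add(3, f), f)) = Mul(Rational(1, 2), Mul(f, Add(3, f))) = Mul(Rational(1, 2), f, Add(3, f)))
Add(Mul(Function('K')(Function('Z')(-1, 4), 0), -115), Function('F')(-13, -15)) = Add(Mul(Add(9, 0), -115), Mul(Rational(1, 2), -13, Add(3, -13))) = Add(Mul(9, -115), Mul(Rational(1, 2), -13, -10)) = Add(-1035, 65) = -970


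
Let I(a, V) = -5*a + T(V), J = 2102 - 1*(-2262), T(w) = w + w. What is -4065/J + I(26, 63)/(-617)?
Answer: -2490649/2692588 ≈ -0.92500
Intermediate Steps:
T(w) = 2*w
J = 4364 (J = 2102 + 2262 = 4364)
I(a, V) = -5*a + 2*V
-4065/J + I(26, 63)/(-617) = -4065/4364 + (-5*26 + 2*63)/(-617) = -4065*1/4364 + (-130 + 126)*(-1/617) = -4065/4364 - 4*(-1/617) = -4065/4364 + 4/617 = -2490649/2692588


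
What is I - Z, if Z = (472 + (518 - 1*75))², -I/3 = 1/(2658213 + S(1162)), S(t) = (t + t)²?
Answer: -6747354510528/8059189 ≈ -8.3723e+5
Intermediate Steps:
S(t) = 4*t² (S(t) = (2*t)² = 4*t²)
I = -3/8059189 (I = -3/(2658213 + 4*1162²) = -3/(2658213 + 4*1350244) = -3/(2658213 + 5400976) = -3/8059189 ≈ -3.7225e-7)
Z = 837225 (Z = (472 + (518 - 75))² = (472 + 443)² = 915² = 837225)
I - Z = -3/8059189 - 1*837225 = -3/8059189 - 837225 = -6747354510528/8059189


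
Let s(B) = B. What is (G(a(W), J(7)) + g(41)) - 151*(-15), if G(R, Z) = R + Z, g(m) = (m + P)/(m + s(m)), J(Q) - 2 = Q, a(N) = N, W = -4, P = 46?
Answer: 186227/82 ≈ 2271.1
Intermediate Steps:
J(Q) = 2 + Q
g(m) = (46 + m)/(2*m) (g(m) = (m + 46)/(m + m) = (46 + m)/((2*m)) = (46 + m)*(1/(2*m)) = (46 + m)/(2*m))
(G(a(W), J(7)) + g(41)) - 151*(-15) = ((-4 + (2 + 7)) + (½)*(46 + 41)/41) - 151*(-15) = ((-4 + 9) + (½)*(1/41)*87) + 2265 = (5 + 87/82) + 2265 = 497/82 + 2265 = 186227/82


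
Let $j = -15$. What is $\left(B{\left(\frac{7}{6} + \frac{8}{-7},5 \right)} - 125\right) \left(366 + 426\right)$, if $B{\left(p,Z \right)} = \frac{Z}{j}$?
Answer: $-99264$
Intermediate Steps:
$B{\left(p,Z \right)} = - \frac{Z}{15}$ ($B{\left(p,Z \right)} = \frac{Z}{-15} = Z \left(- \frac{1}{15}\right) = - \frac{Z}{15}$)
$\left(B{\left(\frac{7}{6} + \frac{8}{-7},5 \right)} - 125\right) \left(366 + 426\right) = \left(\left(- \frac{1}{15}\right) 5 - 125\right) \left(366 + 426\right) = \left(- \frac{1}{3} - 125\right) 792 = \left(- \frac{376}{3}\right) 792 = -99264$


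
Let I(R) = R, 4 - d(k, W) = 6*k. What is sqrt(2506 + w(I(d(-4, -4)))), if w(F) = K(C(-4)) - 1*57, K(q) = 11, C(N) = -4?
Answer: 2*sqrt(615) ≈ 49.598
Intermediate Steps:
d(k, W) = 4 - 6*k
w(F) = -46 (w(F) = 11 - 1*57 = 11 - 57 = -46)
sqrt(2506 + w(I(d(-4, -4)))) = sqrt(2506 - 46) = sqrt(2460) = 2*sqrt(615)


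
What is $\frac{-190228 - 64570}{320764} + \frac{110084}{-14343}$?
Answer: $- \frac{19482775945}{2300359026} \approx -8.4695$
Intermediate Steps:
$\frac{-190228 - 64570}{320764} + \frac{110084}{-14343} = \left(-190228 - 64570\right) \frac{1}{320764} + 110084 \left(- \frac{1}{14343}\right) = \left(-254798\right) \frac{1}{320764} - \frac{110084}{14343} = - \frac{127399}{160382} - \frac{110084}{14343} = - \frac{19482775945}{2300359026}$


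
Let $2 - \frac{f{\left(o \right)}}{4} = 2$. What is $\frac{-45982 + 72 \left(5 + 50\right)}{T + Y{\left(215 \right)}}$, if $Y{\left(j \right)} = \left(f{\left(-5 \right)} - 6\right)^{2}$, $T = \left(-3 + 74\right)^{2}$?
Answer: $- \frac{42022}{5077} \approx -8.2769$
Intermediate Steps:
$f{\left(o \right)} = 0$ ($f{\left(o \right)} = 8 - 8 = 0$)
$T = 5041$ ($T = 71^{2} = 5041$)
$Y{\left(j \right)} = 36$ ($Y{\left(j \right)} = \left(0 - 6\right)^{2} = \left(-6\right)^{2} = 36$)
$\frac{-45982 + 72 \left(5 + 50\right)}{T + Y{\left(215 \right)}} = \frac{-45982 + 72 \left(5 + 50\right)}{5041 + 36} = \frac{-45982 + 72 \cdot 55}{5077} = \left(-45982 + 3960\right) \frac{1}{5077} = \left(-42022\right) \frac{1}{5077} = - \frac{42022}{5077}$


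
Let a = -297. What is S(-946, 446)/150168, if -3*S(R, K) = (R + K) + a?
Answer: 797/450504 ≈ 0.0017691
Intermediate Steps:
S(R, K) = 99 - K/3 - R/3 (S(R, K) = -((R + K) - 297)/3 = -((K + R) - 297)/3 = -(-297 + K + R)/3 = 99 - K/3 - R/3)
S(-946, 446)/150168 = (99 - 1/3*446 - 1/3*(-946))/150168 = (99 - 446/3 + 946/3)*(1/150168) = (797/3)*(1/150168) = 797/450504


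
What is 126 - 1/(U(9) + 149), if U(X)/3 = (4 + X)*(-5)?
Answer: 5797/46 ≈ 126.02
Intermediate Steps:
U(X) = -60 - 15*X (U(X) = 3*((4 + X)*(-5)) = 3*(-20 - 5*X) = -60 - 15*X)
126 - 1/(U(9) + 149) = 126 - 1/((-60 - 15*9) + 149) = 126 - 1/((-60 - 135) + 149) = 126 - 1/(-195 + 149) = 126 - 1/(-46) = 126 - 1*(-1/46) = 126 + 1/46 = 5797/46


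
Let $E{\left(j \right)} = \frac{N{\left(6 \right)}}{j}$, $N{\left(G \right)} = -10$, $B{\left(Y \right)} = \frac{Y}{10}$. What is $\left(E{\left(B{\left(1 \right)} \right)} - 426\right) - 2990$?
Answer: $-3516$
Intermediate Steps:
$B{\left(Y \right)} = \frac{Y}{10}$ ($B{\left(Y \right)} = Y \frac{1}{10} = \frac{Y}{10}$)
$E{\left(j \right)} = - \frac{10}{j}$
$\left(E{\left(B{\left(1 \right)} \right)} - 426\right) - 2990 = \left(- \frac{10}{\frac{1}{10} \cdot 1} - 426\right) - 2990 = \left(- 10 \frac{1}{\frac{1}{10}} - 426\right) - 2990 = \left(\left(-10\right) 10 - 426\right) - 2990 = \left(-100 - 426\right) - 2990 = -526 - 2990 = -3516$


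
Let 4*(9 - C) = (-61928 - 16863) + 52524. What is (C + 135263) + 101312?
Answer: 972603/4 ≈ 2.4315e+5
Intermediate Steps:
C = 26303/4 (C = 9 - ((-61928 - 16863) + 52524)/4 = 9 - (-78791 + 52524)/4 = 9 - ¼*(-26267) = 9 + 26267/4 = 26303/4 ≈ 6575.8)
(C + 135263) + 101312 = (26303/4 + 135263) + 101312 = 567355/4 + 101312 = 972603/4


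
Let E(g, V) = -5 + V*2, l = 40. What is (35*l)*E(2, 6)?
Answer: 9800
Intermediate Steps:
E(g, V) = -5 + 2*V
(35*l)*E(2, 6) = (35*40)*(-5 + 2*6) = 1400*(-5 + 12) = 1400*7 = 9800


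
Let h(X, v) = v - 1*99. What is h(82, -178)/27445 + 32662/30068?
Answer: 444039877/412608130 ≈ 1.0762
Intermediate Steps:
h(X, v) = -99 + v (h(X, v) = v - 99 = -99 + v)
h(82, -178)/27445 + 32662/30068 = (-99 - 178)/27445 + 32662/30068 = -277*1/27445 + 32662*(1/30068) = -277/27445 + 16331/15034 = 444039877/412608130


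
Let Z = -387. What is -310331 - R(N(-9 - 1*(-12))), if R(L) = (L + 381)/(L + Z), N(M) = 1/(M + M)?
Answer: -720275964/2321 ≈ -3.1033e+5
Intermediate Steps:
N(M) = 1/(2*M)
R(L) = (381 + L)/(-387 + L) (R(L) = (L + 381)/(L - 387) = (381 + L)/(-387 + L))
-310331 - R(N(-9 - 1*(-12))) = -310331 - (381 + 1/(2*(-9 - 1*(-12))))/(-387 + 1/(2*(-9 - 1*(-12)))) = -310331 - (381 + 1/(2*(-9 + 12)))/(-387 + 1/(2*(-9 + 12))) = -310331 - (381 + (½)/3)/(-387 + (½)/3) = -310331 - (381 + (½)*(⅓))/(-387 + (½)*(⅓)) = -310331 - (381 + ⅙)/(-387 + ⅙) = -310331 - 2287/((-2321/6)*6) = -310331 - (-6)*2287/(2321*6) = -310331 - 1*(-2287/2321) = -310331 + 2287/2321 = -720275964/2321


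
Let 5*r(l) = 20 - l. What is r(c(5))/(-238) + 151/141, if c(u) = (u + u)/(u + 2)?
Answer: 123950/117453 ≈ 1.0553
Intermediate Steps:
c(u) = 2*u/(2 + u) (c(u) = (2*u)/(2 + u) = 2*u/(2 + u))
r(l) = 4 - l/5 (r(l) = (20 - l)/5 = 4 - l/5)
r(c(5))/(-238) + 151/141 = (4 - 2*5/(5*(2 + 5)))/(-238) + 151/141 = (4 - 2*5/(5*7))*(-1/238) + 151*(1/141) = (4 - 2*5/(5*7))*(-1/238) + 151/141 = (4 - ⅕*10/7)*(-1/238) + 151/141 = (4 - 2/7)*(-1/238) + 151/141 = (26/7)*(-1/238) + 151/141 = -13/833 + 151/141 = 123950/117453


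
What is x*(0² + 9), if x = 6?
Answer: 54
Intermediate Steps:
x*(0² + 9) = 6*(0² + 9) = 6*(0 + 9) = 6*9 = 54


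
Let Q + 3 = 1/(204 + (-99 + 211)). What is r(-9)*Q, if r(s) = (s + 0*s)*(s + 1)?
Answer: -17046/79 ≈ -215.77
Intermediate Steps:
Q = -947/316 (Q = -3 + 1/(204 + (-99 + 211)) = -3 + 1/(204 + 112) = -3 + 1/316 = -947/316 ≈ -2.9968)
r(s) = s*(1 + s) (r(s) = (s + 0)*(1 + s) = s*(1 + s))
r(-9)*Q = -9*(1 - 9)*(-947/316) = -9*(-8)*(-947/316) = 72*(-947/316) = -17046/79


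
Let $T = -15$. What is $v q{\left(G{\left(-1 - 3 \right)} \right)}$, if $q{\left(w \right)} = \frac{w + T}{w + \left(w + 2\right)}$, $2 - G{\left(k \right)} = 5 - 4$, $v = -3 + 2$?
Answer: $\frac{7}{2} \approx 3.5$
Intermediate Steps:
$v = -1$
$G{\left(k \right)} = 1$ ($G{\left(k \right)} = 2 - \left(5 - 4\right) = 2 - 1 = 1$)
$q{\left(w \right)} = \frac{-15 + w}{2 + 2 w}$ ($q{\left(w \right)} = \frac{w - 15}{w + \left(w + 2\right)} = \frac{-15 + w}{w + \left(2 + w\right)} = \frac{-15 + w}{2 + 2 w}$)
$v q{\left(G{\left(-1 - 3 \right)} \right)} = - \frac{-15 + 1}{2 \left(1 + 1\right)} = - \frac{-14}{2 \cdot 2} = \left(-1\right) \left(- \frac{7}{2}\right) = \frac{7}{2}$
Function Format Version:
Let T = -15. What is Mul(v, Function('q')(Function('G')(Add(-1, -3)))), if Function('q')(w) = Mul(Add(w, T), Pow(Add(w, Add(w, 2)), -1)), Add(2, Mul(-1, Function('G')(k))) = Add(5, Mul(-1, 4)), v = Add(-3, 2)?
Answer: Rational(7, 2) ≈ 3.5000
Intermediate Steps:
v = -1
Function('G')(k) = 1 (Function('G')(k) = Add(2, Mul(-1, Add(5, Mul(-1, 4)))) = Add(2, Mul(-1, Add(5, -4))) = Add(2, Mul(-1, 1)) = Add(2, -1) = 1)
Function('q')(w) = Mul(Pow(Add(2, Mul(2, w)), -1), Add(-15, w)) (Function('q')(w) = Mul(Add(w, -15), Pow(Add(w, Add(w, 2)), -1)) = Mul(Add(-15, w), Pow(Add(w, Add(2, w)), -1)) = Mul(Add(-15, w), Pow(Add(2, Mul(2, w)), -1)) = Mul(Pow(Add(2, Mul(2, w)), -1), Add(-15, w)))
Mul(v, Function('q')(Function('G')(Add(-1, -3)))) = Mul(-1, Mul(Rational(1, 2), Pow(Add(1, 1), -1), Add(-15, 1))) = Mul(-1, Mul(Rational(1, 2), Pow(2, -1), -14)) = Mul(-1, Mul(Rational(1, 2), Rational(1, 2), -14)) = Mul(-1, Rational(-7, 2)) = Rational(7, 2)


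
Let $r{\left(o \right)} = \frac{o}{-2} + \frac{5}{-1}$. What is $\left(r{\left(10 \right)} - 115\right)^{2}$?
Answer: $15625$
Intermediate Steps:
$r{\left(o \right)} = -5 - \frac{o}{2}$ ($r{\left(o \right)} = o \left(- \frac{1}{2}\right) + 5 \left(-1\right) = - \frac{o}{2} - 5 = -5 - \frac{o}{2}$)
$\left(r{\left(10 \right)} - 115\right)^{2} = \left(\left(-5 - 5\right) - 115\right)^{2} = \left(-10 - 115\right)^{2} = \left(-125\right)^{2} = 15625$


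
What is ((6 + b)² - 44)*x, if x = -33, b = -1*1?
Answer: 627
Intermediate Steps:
b = -1
((6 + b)² - 44)*x = ((6 - 1)² - 44)*(-33) = (5² - 44)*(-33) = (25 - 44)*(-33) = -19*(-33) = 627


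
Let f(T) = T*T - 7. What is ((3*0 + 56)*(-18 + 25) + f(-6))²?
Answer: 177241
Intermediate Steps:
f(T) = -7 + T² (f(T) = T² - 7 = -7 + T²)
((3*0 + 56)*(-18 + 25) + f(-6))² = ((3*0 + 56)*(-18 + 25) + (-7 + (-6)²))² = ((0 + 56)*7 + (-7 + 36))² = (56*7 + 29)² = (392 + 29)² = 421² = 177241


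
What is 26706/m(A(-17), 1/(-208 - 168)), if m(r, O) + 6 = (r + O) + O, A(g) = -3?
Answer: -5020728/1693 ≈ -2965.6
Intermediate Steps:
m(r, O) = -6 + r + 2*O (m(r, O) = -6 + ((r + O) + O) = -6 + ((O + r) + O) = -6 + (r + 2*O) = -6 + r + 2*O)
26706/m(A(-17), 1/(-208 - 168)) = 26706/(-6 - 3 + 2/(-208 - 168)) = 26706/(-6 - 3 + 2/(-376)) = 26706/(-6 - 3 + 2*(-1/376)) = 26706/(-6 - 3 - 1/188) = 26706/(-1693/188) = 26706*(-188/1693) = -5020728/1693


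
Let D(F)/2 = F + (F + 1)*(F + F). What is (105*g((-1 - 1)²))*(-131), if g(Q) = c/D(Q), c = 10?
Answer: -68775/44 ≈ -1563.1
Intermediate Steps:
D(F) = 2*F + 4*F*(1 + F) (D(F) = 2*(F + (F + 1)*(F + F)) = 2*(F + (1 + F)*(2*F)) = 2*(F + 2*F*(1 + F)) = 2*F + 4*F*(1 + F))
g(Q) = 5/(Q*(3 + 2*Q)) (g(Q) = 10/((2*Q*(3 + 2*Q))) = 10*(1/(2*Q*(3 + 2*Q))) = 5/(Q*(3 + 2*Q)))
(105*g((-1 - 1)²))*(-131) = (105*(5/(((-1 - 1)²)*(3 + 2*(-1 - 1)²))))*(-131) = (105*(5/(((-2)²)*(3 + 2*(-2)²))))*(-131) = (105*(5/(4*(3 + 2*4))))*(-131) = (105*(5*(¼)/(3 + 8)))*(-131) = (105*(5*(¼)/11))*(-131) = (105*(5*(¼)*(1/11)))*(-131) = (105*(5/44))*(-131) = (525/44)*(-131) = -68775/44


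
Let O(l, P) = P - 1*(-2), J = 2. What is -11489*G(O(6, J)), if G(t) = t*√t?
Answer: -91912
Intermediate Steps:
O(l, P) = 2 + P (O(l, P) = P + 2 = 2 + P)
G(t) = t^(3/2)
-11489*G(O(6, J)) = -11489*(2 + 2)^(3/2) = -11489*4^(3/2) = -11489*8 = -91912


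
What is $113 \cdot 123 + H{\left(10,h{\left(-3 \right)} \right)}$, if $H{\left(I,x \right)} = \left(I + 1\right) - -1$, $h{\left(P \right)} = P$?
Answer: $13911$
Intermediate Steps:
$H{\left(I,x \right)} = 2 + I$ ($H{\left(I,x \right)} = \left(1 + I\right) + 1 = 2 + I$)
$113 \cdot 123 + H{\left(10,h{\left(-3 \right)} \right)} = 113 \cdot 123 + \left(2 + 10\right) = 13899 + 12 = 13911$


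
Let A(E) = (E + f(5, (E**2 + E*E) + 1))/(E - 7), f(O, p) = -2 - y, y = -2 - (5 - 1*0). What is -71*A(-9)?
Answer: -71/4 ≈ -17.750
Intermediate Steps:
y = -7 (y = -2 - (5 + 0) = -2 - 1*5 = -2 - 5 = -7)
f(O, p) = 5 (f(O, p) = -2 - 1*(-7) = -2 + 7 = 5)
A(E) = (5 + E)/(-7 + E) (A(E) = (E + 5)/(E - 7) = (5 + E)/(-7 + E))
-71*A(-9) = -71*(5 - 9)/(-7 - 9) = -71*(-4)/(-16) = -(-71)*(-4)/16 = -71*1/4 = -71/4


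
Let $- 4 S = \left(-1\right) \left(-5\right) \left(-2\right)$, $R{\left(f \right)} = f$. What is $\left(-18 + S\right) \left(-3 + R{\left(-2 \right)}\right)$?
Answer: $\frac{155}{2} \approx 77.5$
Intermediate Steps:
$S = \frac{5}{2}$ ($S = - \frac{\left(-1\right) \left(-5\right) \left(-2\right)}{4} = - \frac{5 \left(-2\right)}{4} = \left(- \frac{1}{4}\right) \left(-10\right) = \frac{5}{2} \approx 2.5$)
$\left(-18 + S\right) \left(-3 + R{\left(-2 \right)}\right) = \left(-18 + \frac{5}{2}\right) \left(-3 - 2\right) = \left(- \frac{31}{2}\right) \left(-5\right) = \frac{155}{2}$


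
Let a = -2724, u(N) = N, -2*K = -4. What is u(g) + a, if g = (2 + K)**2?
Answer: -2708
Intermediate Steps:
K = 2 (K = -1/2*(-4) = 2)
g = 16 (g = (2 + 2)**2 = 4**2 = 16)
u(g) + a = 16 - 2724 = -2708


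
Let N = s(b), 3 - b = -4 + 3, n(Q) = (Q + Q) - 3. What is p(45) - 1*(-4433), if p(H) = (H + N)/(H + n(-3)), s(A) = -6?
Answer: 53209/12 ≈ 4434.1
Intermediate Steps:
n(Q) = -3 + 2*Q (n(Q) = 2*Q - 3 = -3 + 2*Q)
b = 4 (b = 3 - (-4 + 3) = 3 - 1*(-1) = 3 + 1 = 4)
N = -6
p(H) = (-6 + H)/(-9 + H) (p(H) = (H - 6)/(H + (-3 + 2*(-3))) = (-6 + H)/(H + (-3 - 6)) = (-6 + H)/(H - 9) = (-6 + H)/(-9 + H))
p(45) - 1*(-4433) = (-6 + 45)/(-9 + 45) - 1*(-4433) = 39/36 + 4433 = (1/36)*39 + 4433 = 13/12 + 4433 = 53209/12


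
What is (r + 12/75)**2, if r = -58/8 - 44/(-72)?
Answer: 34000561/810000 ≈ 41.976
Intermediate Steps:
r = -239/36 (r = -58*1/8 - 44*(-1/72) = -29/4 + 11/18 = -239/36 ≈ -6.6389)
(r + 12/75)**2 = (-239/36 + 12/75)**2 = (-239/36 + 12*(1/75))**2 = (-239/36 + 4/25)**2 = (-5831/900)**2 = 34000561/810000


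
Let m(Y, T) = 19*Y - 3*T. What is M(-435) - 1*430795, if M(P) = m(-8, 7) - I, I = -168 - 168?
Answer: -430632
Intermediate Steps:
m(Y, T) = -3*T + 19*Y
I = -336
M(P) = 163 (M(P) = (-3*7 + 19*(-8)) - 1*(-336) = (-21 - 152) + 336 = -173 + 336 = 163)
M(-435) - 1*430795 = 163 - 1*430795 = 163 - 430795 = -430632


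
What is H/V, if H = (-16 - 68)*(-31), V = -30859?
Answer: -2604/30859 ≈ -0.084384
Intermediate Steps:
H = 2604 (H = -84*(-31) = 2604)
H/V = 2604/(-30859) = 2604*(-1/30859) = -2604/30859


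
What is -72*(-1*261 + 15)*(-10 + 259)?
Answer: 4410288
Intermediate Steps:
-72*(-1*261 + 15)*(-10 + 259) = -72*(-261 + 15)*249 = -(-17712)*249 = -72*(-61254) = 4410288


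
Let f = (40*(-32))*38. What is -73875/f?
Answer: 14775/9728 ≈ 1.5188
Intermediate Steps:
f = -48640 (f = -1280*38 = -48640)
-73875/f = -73875/(-48640) = -73875*(-1/48640) = 14775/9728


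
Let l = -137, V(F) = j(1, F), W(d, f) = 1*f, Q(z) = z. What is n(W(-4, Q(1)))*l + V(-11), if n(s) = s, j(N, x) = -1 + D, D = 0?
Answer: -138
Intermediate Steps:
j(N, x) = -1 (j(N, x) = -1 + 0 = -1)
W(d, f) = f
V(F) = -1
n(W(-4, Q(1)))*l + V(-11) = 1*(-137) - 1 = -137 - 1 = -138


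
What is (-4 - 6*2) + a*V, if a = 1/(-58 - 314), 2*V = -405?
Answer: -3833/248 ≈ -15.456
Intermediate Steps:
V = -405/2 (V = (½)*(-405) = -405/2 ≈ -202.50)
a = -1/372 (a = 1/(-372) = -1/372 ≈ -0.0026882)
(-4 - 6*2) + a*V = (-4 - 6*2) - 1/372*(-405/2) = (-4 - 12) + 135/248 = -16 + 135/248 = -3833/248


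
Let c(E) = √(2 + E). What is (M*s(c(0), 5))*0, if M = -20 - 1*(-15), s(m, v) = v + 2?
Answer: 0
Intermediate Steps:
s(m, v) = 2 + v
M = -5 (M = -20 + 15 = -5)
(M*s(c(0), 5))*0 = -5*(2 + 5)*0 = -5*7*0 = -35*0 = 0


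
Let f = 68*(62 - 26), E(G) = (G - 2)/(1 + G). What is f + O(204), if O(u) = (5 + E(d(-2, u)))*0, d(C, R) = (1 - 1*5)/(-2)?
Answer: 2448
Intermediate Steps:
d(C, R) = 2 (d(C, R) = (1 - 5)*(-½) = -4*(-½) = 2)
E(G) = (-2 + G)/(1 + G)
f = 2448 (f = 68*36 = 2448)
O(u) = 0 (O(u) = (5 + (-2 + 2)/(1 + 2))*0 = (5 + 0/3)*0 = (5 + (⅓)*0)*0 = (5 + 0)*0 = 5*0 = 0)
f + O(204) = 2448 + 0 = 2448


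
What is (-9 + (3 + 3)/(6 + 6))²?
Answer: 289/4 ≈ 72.250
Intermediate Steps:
(-9 + (3 + 3)/(6 + 6))² = (-9 + 6/12)² = (-9 + 6*(1/12))² = (-9 + ½)² = (-17/2)² = 289/4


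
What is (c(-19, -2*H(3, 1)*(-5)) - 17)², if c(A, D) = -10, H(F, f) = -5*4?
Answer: 729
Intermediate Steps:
H(F, f) = -20
(c(-19, -2*H(3, 1)*(-5)) - 17)² = (-10 - 17)² = (-27)² = 729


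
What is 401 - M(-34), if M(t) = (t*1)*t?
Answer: -755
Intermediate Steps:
M(t) = t² (M(t) = t*t = t²)
401 - M(-34) = 401 - 1*(-34)² = 401 - 1*1156 = 401 - 1156 = -755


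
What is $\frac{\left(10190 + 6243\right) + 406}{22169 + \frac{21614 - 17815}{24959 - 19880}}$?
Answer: $\frac{85525281}{112600150} \approx 0.75955$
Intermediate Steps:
$\frac{\left(10190 + 6243\right) + 406}{22169 + \frac{21614 - 17815}{24959 - 19880}} = \frac{16433 + 406}{22169 + \frac{3799}{5079}} = \frac{16839}{22169 + 3799 \cdot \frac{1}{5079}} = \frac{16839}{22169 + \frac{3799}{5079}} = \frac{16839}{\frac{112600150}{5079}} = 16839 \cdot \frac{5079}{112600150} = \frac{85525281}{112600150}$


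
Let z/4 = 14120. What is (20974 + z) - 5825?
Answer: 71629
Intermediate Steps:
z = 56480 (z = 4*14120 = 56480)
(20974 + z) - 5825 = (20974 + 56480) - 5825 = 77454 - 5825 = 71629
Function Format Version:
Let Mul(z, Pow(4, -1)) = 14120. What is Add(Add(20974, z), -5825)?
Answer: 71629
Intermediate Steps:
z = 56480 (z = Mul(4, 14120) = 56480)
Add(Add(20974, z), -5825) = Add(Add(20974, 56480), -5825) = Add(77454, -5825) = 71629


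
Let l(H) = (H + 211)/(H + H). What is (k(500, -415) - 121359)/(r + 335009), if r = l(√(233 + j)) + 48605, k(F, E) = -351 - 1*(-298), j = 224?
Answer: -10642479739509/33626079327877 + 6404483*√457/33626079327877 ≈ -0.31649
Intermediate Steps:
k(F, E) = -53 (k(F, E) = -351 + 298 = -53)
l(H) = (211 + H)/(2*H) (l(H) = (211 + H)/((2*H)) = (211 + H)*(1/(2*H)) = (211 + H)/(2*H))
r = 48605 + √457*(211 + √457)/914 (r = (211 + √(233 + 224))/(2*(√(233 + 224))) + 48605 = (211 + √457)/(2*(√457)) + 48605 = (√457/457)*(211 + √457)/2 + 48605 = √457*(211 + √457)/914 + 48605 = 48605 + √457*(211 + √457)/914 ≈ 48610.)
(k(500, -415) - 121359)/(r + 335009) = (-53 - 121359)/((97211/2 + 211*√457/914) + 335009) = -121412/(767229/2 + 211*√457/914)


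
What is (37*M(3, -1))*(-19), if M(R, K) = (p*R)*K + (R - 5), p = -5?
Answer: -9139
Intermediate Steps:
M(R, K) = -5 + R - 5*K*R (M(R, K) = (-5*R)*K + (R - 5) = -5*K*R + (-5 + R) = -5 + R - 5*K*R)
(37*M(3, -1))*(-19) = (37*(-5 + 3 - 5*(-1)*3))*(-19) = (37*(-5 + 3 + 15))*(-19) = (37*13)*(-19) = 481*(-19) = -9139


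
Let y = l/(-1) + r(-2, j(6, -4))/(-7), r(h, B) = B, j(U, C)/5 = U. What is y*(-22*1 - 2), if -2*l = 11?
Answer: -204/7 ≈ -29.143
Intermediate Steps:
j(U, C) = 5*U
l = -11/2 (l = -½*11 = -11/2 ≈ -5.5000)
y = 17/14 (y = -11/2/(-1) + (5*6)/(-7) = -11/2*(-1) + 30*(-⅐) = 11/2 - 30/7 = 17/14 ≈ 1.2143)
y*(-22*1 - 2) = 17*(-22*1 - 2)/14 = 17*(-22 - 2)/14 = (17/14)*(-24) = -204/7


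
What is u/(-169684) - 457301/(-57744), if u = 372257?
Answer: 14025263669/2449558224 ≈ 5.7256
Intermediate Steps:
u/(-169684) - 457301/(-57744) = 372257/(-169684) - 457301/(-57744) = 372257*(-1/169684) - 457301*(-1/57744) = -372257/169684 + 457301/57744 = 14025263669/2449558224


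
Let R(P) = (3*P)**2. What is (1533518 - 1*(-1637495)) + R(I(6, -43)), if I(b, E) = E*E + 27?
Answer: 34845397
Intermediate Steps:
I(b, E) = 27 + E**2 (I(b, E) = E**2 + 27 = 27 + E**2)
R(P) = 9*P**2
(1533518 - 1*(-1637495)) + R(I(6, -43)) = (1533518 - 1*(-1637495)) + 9*(27 + (-43)**2)**2 = (1533518 + 1637495) + 9*(27 + 1849)**2 = 3171013 + 9*1876**2 = 3171013 + 9*3519376 = 3171013 + 31674384 = 34845397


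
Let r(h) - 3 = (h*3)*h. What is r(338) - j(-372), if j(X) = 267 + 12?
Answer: 342456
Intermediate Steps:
j(X) = 279
r(h) = 3 + 3*h² (r(h) = 3 + (h*3)*h = 3 + (3*h)*h = 3 + 3*h²)
r(338) - j(-372) = (3 + 3*338²) - 1*279 = (3 + 3*114244) - 279 = (3 + 342732) - 279 = 342735 - 279 = 342456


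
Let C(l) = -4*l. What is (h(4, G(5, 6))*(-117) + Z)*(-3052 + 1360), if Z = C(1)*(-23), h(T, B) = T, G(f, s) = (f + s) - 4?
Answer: 636192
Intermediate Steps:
G(f, s) = -4 + f + s
Z = 92 (Z = -4*1*(-23) = -4*(-23) = 92)
(h(4, G(5, 6))*(-117) + Z)*(-3052 + 1360) = (4*(-117) + 92)*(-3052 + 1360) = (-468 + 92)*(-1692) = -376*(-1692) = 636192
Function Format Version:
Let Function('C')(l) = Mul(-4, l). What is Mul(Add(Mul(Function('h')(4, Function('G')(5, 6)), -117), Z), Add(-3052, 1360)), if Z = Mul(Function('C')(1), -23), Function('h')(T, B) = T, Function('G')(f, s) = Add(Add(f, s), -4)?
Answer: 636192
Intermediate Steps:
Function('G')(f, s) = Add(-4, f, s)
Z = 92 (Z = Mul(Mul(-4, 1), -23) = Mul(-4, -23) = 92)
Mul(Add(Mul(Function('h')(4, Function('G')(5, 6)), -117), Z), Add(-3052, 1360)) = Mul(Add(Mul(4, -117), 92), Add(-3052, 1360)) = Mul(Add(-468, 92), -1692) = Mul(-376, -1692) = 636192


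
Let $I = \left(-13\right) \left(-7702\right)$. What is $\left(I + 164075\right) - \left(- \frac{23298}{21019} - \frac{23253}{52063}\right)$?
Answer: $\frac{289120078478178}{1094312197} \approx 2.642 \cdot 10^{5}$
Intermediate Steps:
$I = 100126$
$\left(I + 164075\right) - \left(- \frac{23298}{21019} - \frac{23253}{52063}\right) = \left(100126 + 164075\right) - \left(- \frac{23298}{21019} - \frac{23253}{52063}\right) = 264201 - - \frac{1701718581}{1094312197} = 264201 + \left(\frac{23298}{21019} + \frac{23253}{52063}\right) = 264201 + \frac{1701718581}{1094312197} = \frac{289120078478178}{1094312197}$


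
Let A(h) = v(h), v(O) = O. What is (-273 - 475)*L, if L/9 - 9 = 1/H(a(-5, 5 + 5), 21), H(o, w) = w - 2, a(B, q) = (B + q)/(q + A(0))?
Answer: -1157904/19 ≈ -60942.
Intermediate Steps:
A(h) = h
a(B, q) = (B + q)/q (a(B, q) = (B + q)/(q + 0) = (B + q)/q)
H(o, w) = -2 + w
L = 1548/19 (L = 81 + 9/(-2 + 21) = 81 + 9/19 = 1548/19 ≈ 81.474)
(-273 - 475)*L = (-273 - 475)*(1548/19) = -748*1548/19 = -1157904/19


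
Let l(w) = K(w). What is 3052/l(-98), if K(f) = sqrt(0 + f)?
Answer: -218*I*sqrt(2) ≈ -308.3*I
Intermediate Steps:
K(f) = sqrt(f)
l(w) = sqrt(w)
3052/l(-98) = 3052/(sqrt(-98)) = 3052/((7*I*sqrt(2))) = 3052*(-I*sqrt(2)/14) = -218*I*sqrt(2)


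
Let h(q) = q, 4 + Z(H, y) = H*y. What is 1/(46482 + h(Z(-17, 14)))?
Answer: 1/46240 ≈ 2.1626e-5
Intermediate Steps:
Z(H, y) = -4 + H*y
1/(46482 + h(Z(-17, 14))) = 1/(46482 + (-4 - 17*14)) = 1/(46482 + (-4 - 238)) = 1/(46482 - 242) = 1/46240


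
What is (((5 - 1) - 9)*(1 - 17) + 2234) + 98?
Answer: 2412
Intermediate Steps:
(((5 - 1) - 9)*(1 - 17) + 2234) + 98 = ((4 - 9)*(-16) + 2234) + 98 = (-5*(-16) + 2234) + 98 = (80 + 2234) + 98 = 2314 + 98 = 2412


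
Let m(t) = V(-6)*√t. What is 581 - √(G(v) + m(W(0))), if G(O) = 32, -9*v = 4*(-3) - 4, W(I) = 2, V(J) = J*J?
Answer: 581 - 2*√(8 + 9*√2) ≈ 571.89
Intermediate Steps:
V(J) = J²
m(t) = 36*√t (m(t) = (-6)²*√t = 36*√t)
v = 16/9 (v = -(4*(-3) - 4)/9 = -(-12 - 4)/9 = -⅑*(-16) = 16/9 ≈ 1.7778)
581 - √(G(v) + m(W(0))) = 581 - √(32 + 36*√2)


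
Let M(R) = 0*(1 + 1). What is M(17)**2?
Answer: 0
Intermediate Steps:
M(R) = 0 (M(R) = 0*2 = 0)
M(17)**2 = 0**2 = 0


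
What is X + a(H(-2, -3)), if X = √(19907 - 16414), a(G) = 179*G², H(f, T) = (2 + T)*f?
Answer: 716 + √3493 ≈ 775.10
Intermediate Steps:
H(f, T) = f*(2 + T)
X = √3493 ≈ 59.102
X + a(H(-2, -3)) = √3493 + 179*(-2*(2 - 3))² = √3493 + 179*(-2*(-1))² = √3493 + 179*2² = √3493 + 179*4 = √3493 + 716 = 716 + √3493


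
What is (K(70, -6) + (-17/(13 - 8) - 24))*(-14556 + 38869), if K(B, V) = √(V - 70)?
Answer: -3330881/5 + 48626*I*√19 ≈ -6.6618e+5 + 2.1196e+5*I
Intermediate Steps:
K(B, V) = √(-70 + V)
(K(70, -6) + (-17/(13 - 8) - 24))*(-14556 + 38869) = (√(-70 - 6) + (-17/(13 - 8) - 24))*(-14556 + 38869) = (√(-76) + (-17/5 - 24))*24313 = (2*I*√19 + (-17*⅕ - 24))*24313 = (2*I*√19 + (-17/5 - 24))*24313 = (2*I*√19 - 137/5)*24313 = (-137/5 + 2*I*√19)*24313 = -3330881/5 + 48626*I*√19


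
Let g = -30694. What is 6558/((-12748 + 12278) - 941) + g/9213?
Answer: -1249736/156621 ≈ -7.9794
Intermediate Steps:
6558/((-12748 + 12278) - 941) + g/9213 = 6558/((-12748 + 12278) - 941) - 30694/9213 = 6558/(-470 - 941) - 30694*1/9213 = 6558/(-1411) - 30694/9213 = 6558*(-1/1411) - 30694/9213 = -6558/1411 - 30694/9213 = -1249736/156621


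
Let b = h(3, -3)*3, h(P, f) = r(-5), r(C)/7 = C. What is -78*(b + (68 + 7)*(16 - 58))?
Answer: 253890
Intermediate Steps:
r(C) = 7*C
h(P, f) = -35 (h(P, f) = 7*(-5) = -35)
b = -105 (b = -35*3 = -105)
-78*(b + (68 + 7)*(16 - 58)) = -78*(-105 + (68 + 7)*(16 - 58)) = -78*(-105 + 75*(-42)) = -78*(-105 - 3150) = -78*(-3255) = 253890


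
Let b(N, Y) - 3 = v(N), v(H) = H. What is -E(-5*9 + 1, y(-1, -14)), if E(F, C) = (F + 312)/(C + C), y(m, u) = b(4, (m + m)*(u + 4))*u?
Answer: 67/49 ≈ 1.3673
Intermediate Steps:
b(N, Y) = 3 + N
y(m, u) = 7*u (y(m, u) = (3 + 4)*u = 7*u)
E(F, C) = (312 + F)/(2*C) (E(F, C) = (312 + F)/((2*C)) = (312 + F)*(1/(2*C)) = (312 + F)/(2*C))
-E(-5*9 + 1, y(-1, -14)) = -(312 + (-5*9 + 1))/(2*(7*(-14))) = -(312 + (-45 + 1))/(2*(-98)) = -(-1)*(312 - 44)/(2*98) = -(-1)*268/(2*98) = -1*(-67/49) = 67/49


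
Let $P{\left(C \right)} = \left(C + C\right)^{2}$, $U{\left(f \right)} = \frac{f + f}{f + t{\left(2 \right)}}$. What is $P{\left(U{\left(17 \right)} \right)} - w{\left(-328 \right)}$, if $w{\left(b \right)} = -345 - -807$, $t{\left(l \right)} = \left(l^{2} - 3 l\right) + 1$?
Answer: $- \frac{7103}{16} \approx -443.94$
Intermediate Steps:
$t{\left(l \right)} = 1 + l^{2} - 3 l$
$U{\left(f \right)} = \frac{2 f}{-1 + f}$ ($U{\left(f \right)} = \frac{f + f}{f + \left(1 + 2^{2} - 6\right)} = \frac{2 f}{f + \left(1 + 4 - 6\right)} = \frac{2 f}{f - 1} = \frac{2 f}{-1 + f}$)
$w{\left(b \right)} = 462$ ($w{\left(b \right)} = -345 + 807 = 462$)
$P{\left(C \right)} = 4 C^{2}$ ($P{\left(C \right)} = \left(2 C\right)^{2} = 4 C^{2}$)
$P{\left(U{\left(17 \right)} \right)} - w{\left(-328 \right)} = 4 \left(2 \cdot 17 \frac{1}{-1 + 17}\right)^{2} - 462 = 4 \left(2 \cdot 17 \cdot \frac{1}{16}\right)^{2} - 462 = 4 \left(\frac{17}{8}\right)^{2} - 462 = 4 \cdot \frac{289}{64} - 462 = \frac{289}{16} - 462 = - \frac{7103}{16}$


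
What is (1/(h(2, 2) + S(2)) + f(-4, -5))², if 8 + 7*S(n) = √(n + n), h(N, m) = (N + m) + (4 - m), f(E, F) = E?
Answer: 18769/1296 ≈ 14.482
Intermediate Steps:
h(N, m) = 4 + N
S(n) = -8/7 + √2*√n/7 (S(n) = -8/7 + √(n + n)/7 = -8/7 + √(2*n)/7 = -8/7 + (√2*√n)/7 = -8/7 + √2*√n/7)
(1/(h(2, 2) + S(2)) + f(-4, -5))² = (1/((4 + 2) + (-8/7 + √2*√2/7)) - 4)² = (1/(6 + (-8/7 + 2/7)) - 4)² = (1/(6 - 6/7) - 4)² = (1/(36/7) - 4)² = (7/36 - 4)² = (-137/36)² = 18769/1296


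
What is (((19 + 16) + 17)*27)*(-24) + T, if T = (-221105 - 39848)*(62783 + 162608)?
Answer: -58816491319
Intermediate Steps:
T = -58816457623 (T = -260953*225391 = -58816457623)
(((19 + 16) + 17)*27)*(-24) + T = (((19 + 16) + 17)*27)*(-24) - 58816457623 = ((35 + 17)*27)*(-24) - 58816457623 = (52*27)*(-24) - 58816457623 = 1404*(-24) - 58816457623 = -33696 - 58816457623 = -58816491319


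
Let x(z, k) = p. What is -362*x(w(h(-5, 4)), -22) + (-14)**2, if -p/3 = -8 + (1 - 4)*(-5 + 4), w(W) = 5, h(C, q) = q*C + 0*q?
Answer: -5234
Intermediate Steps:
h(C, q) = C*q (h(C, q) = C*q + 0 = C*q)
p = 15 (p = -3*(-8 + (1 - 4)*(-5 + 4)) = -3*(-8 - 3*(-1)) = -3*(-8 + 3) = -3*(-5) = 15)
x(z, k) = 15
-362*x(w(h(-5, 4)), -22) + (-14)**2 = -362*15 + (-14)**2 = -5430 + 196 = -5234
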